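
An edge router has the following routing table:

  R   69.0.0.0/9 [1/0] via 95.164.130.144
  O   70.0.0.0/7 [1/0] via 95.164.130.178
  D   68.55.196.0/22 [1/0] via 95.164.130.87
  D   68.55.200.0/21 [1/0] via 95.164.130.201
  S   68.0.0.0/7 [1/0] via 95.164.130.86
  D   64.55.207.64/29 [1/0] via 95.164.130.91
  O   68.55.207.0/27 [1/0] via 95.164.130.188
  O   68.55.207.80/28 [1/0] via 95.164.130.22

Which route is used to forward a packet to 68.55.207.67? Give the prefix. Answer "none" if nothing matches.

68.55.200.0/21

Entries matching 68.55.207.67:
  68.0.0.0/7 (68.0.0.0 - 69.255.255.255)
  68.55.200.0/21 (68.55.200.0 - 68.55.207.255)
Most specific is 68.55.200.0/21.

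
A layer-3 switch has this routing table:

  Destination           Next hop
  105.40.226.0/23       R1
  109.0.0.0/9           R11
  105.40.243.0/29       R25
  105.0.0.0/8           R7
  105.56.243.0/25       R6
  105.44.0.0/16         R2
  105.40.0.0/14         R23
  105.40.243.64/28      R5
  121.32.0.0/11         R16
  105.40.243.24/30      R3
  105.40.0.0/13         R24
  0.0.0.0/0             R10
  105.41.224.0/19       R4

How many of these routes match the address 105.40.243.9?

Prefixes containing 105.40.243.9:
  0.0.0.0/0 (default, matches everything)
  105.0.0.0/8 (105.0.0.0 - 105.255.255.255)
  105.40.0.0/13 (105.40.0.0 - 105.47.255.255)
  105.40.0.0/14 (105.40.0.0 - 105.43.255.255)
Total matching entries: 4.

4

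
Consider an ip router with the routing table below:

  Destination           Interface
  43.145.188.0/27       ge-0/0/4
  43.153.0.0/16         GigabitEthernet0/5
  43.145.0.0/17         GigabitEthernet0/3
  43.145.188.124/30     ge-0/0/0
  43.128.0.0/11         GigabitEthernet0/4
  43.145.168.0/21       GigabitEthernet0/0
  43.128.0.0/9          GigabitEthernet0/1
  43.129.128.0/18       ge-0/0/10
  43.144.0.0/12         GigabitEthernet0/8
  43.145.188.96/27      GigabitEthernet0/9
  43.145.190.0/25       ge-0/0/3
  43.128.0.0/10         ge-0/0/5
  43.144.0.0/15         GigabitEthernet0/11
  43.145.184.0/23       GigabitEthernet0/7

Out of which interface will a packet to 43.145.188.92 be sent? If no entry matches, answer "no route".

Routes whose prefix contains 43.145.188.92:
  43.128.0.0/9 (43.128.0.0 - 43.255.255.255) -> GigabitEthernet0/1
  43.128.0.0/10 (43.128.0.0 - 43.191.255.255) -> ge-0/0/5
  43.128.0.0/11 (43.128.0.0 - 43.159.255.255) -> GigabitEthernet0/4
  43.144.0.0/12 (43.144.0.0 - 43.159.255.255) -> GigabitEthernet0/8
  43.144.0.0/15 (43.144.0.0 - 43.145.255.255) -> GigabitEthernet0/11
More-specific entries that do NOT match:
  43.145.188.124/30 (43.145.188.124 - 43.145.188.127) does not contain 43.145.188.92
  43.145.188.0/27 (43.145.188.0 - 43.145.188.31) does not contain 43.145.188.92
  43.145.188.96/27 (43.145.188.96 - 43.145.188.127) does not contain 43.145.188.92
  43.145.190.0/25 (43.145.190.0 - 43.145.190.127) does not contain 43.145.188.92
  43.145.184.0/23 (43.145.184.0 - 43.145.185.255) does not contain 43.145.188.92
  43.145.168.0/21 (43.145.168.0 - 43.145.175.255) does not contain 43.145.188.92
  43.129.128.0/18 (43.129.128.0 - 43.129.191.255) does not contain 43.145.188.92
  43.145.0.0/17 (43.145.0.0 - 43.145.127.255) does not contain 43.145.188.92
  43.153.0.0/16 (43.153.0.0 - 43.153.255.255) does not contain 43.145.188.92
Longest matching prefix is /15 -> interface GigabitEthernet0/11.

GigabitEthernet0/11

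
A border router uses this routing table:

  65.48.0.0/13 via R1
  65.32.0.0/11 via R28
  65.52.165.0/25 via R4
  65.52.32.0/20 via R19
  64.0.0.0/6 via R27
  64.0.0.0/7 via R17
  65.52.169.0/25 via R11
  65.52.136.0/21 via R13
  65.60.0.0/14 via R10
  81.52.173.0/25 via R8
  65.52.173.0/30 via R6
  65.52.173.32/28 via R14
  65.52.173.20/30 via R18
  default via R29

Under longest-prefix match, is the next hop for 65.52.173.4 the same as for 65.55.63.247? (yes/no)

65.52.173.4: longest match 65.48.0.0/13 -> R1
65.55.63.247: longest match 65.48.0.0/13 -> R1

yes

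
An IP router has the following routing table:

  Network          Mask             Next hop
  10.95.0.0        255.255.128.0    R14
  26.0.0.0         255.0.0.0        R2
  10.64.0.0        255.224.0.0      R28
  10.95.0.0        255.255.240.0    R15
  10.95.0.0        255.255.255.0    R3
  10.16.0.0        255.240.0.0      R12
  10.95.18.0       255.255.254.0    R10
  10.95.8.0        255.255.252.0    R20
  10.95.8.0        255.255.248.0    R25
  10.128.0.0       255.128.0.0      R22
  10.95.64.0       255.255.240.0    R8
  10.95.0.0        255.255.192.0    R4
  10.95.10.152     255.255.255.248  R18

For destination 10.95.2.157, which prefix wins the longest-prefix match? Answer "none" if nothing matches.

Entries matching 10.95.2.157:
  10.64.0.0/11 (10.64.0.0 - 10.95.255.255)
  10.95.0.0/17 (10.95.0.0 - 10.95.127.255)
  10.95.0.0/18 (10.95.0.0 - 10.95.63.255)
  10.95.0.0/20 (10.95.0.0 - 10.95.15.255)
Most specific is 10.95.0.0/20.

10.95.0.0/20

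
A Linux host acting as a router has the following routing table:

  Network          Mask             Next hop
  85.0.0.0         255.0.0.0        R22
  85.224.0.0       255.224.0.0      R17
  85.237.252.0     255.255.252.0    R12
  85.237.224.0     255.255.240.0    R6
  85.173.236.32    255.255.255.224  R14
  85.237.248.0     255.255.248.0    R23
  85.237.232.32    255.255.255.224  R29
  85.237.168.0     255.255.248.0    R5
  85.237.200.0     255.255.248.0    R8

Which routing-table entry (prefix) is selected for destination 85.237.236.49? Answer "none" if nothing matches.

85.237.224.0/20

Entries matching 85.237.236.49:
  85.0.0.0/8 (85.0.0.0 - 85.255.255.255)
  85.224.0.0/11 (85.224.0.0 - 85.255.255.255)
  85.237.224.0/20 (85.237.224.0 - 85.237.239.255)
Most specific is 85.237.224.0/20.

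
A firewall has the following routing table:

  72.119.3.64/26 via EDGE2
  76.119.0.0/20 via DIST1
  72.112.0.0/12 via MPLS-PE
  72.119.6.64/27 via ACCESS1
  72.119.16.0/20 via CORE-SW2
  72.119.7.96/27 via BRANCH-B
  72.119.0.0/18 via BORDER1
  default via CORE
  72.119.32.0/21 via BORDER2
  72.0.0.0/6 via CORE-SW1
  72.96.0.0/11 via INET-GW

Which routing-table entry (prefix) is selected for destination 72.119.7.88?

Entries matching 72.119.7.88:
  0.0.0.0/0 (default, matches everything)
  72.0.0.0/6 (72.0.0.0 - 75.255.255.255)
  72.96.0.0/11 (72.96.0.0 - 72.127.255.255)
  72.112.0.0/12 (72.112.0.0 - 72.127.255.255)
  72.119.0.0/18 (72.119.0.0 - 72.119.63.255)
Most specific is 72.119.0.0/18.

72.119.0.0/18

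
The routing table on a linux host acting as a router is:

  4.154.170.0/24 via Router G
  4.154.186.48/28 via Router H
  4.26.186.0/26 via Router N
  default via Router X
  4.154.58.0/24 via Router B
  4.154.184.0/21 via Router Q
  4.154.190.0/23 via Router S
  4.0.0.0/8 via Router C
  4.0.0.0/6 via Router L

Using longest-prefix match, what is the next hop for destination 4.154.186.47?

Routes whose prefix contains 4.154.186.47:
  0.0.0.0/0 (default, matches everything) -> Router X
  4.0.0.0/6 (4.0.0.0 - 7.255.255.255) -> Router L
  4.0.0.0/8 (4.0.0.0 - 4.255.255.255) -> Router C
  4.154.184.0/21 (4.154.184.0 - 4.154.191.255) -> Router Q
More-specific entries that do NOT match:
  4.154.186.48/28 (4.154.186.48 - 4.154.186.63) does not contain 4.154.186.47
  4.26.186.0/26 (4.26.186.0 - 4.26.186.63) does not contain 4.154.186.47
  4.154.170.0/24 (4.154.170.0 - 4.154.170.255) does not contain 4.154.186.47
  4.154.58.0/24 (4.154.58.0 - 4.154.58.255) does not contain 4.154.186.47
  4.154.190.0/23 (4.154.190.0 - 4.154.191.255) does not contain 4.154.186.47
Longest matching prefix is /21 -> next hop Router Q.

Router Q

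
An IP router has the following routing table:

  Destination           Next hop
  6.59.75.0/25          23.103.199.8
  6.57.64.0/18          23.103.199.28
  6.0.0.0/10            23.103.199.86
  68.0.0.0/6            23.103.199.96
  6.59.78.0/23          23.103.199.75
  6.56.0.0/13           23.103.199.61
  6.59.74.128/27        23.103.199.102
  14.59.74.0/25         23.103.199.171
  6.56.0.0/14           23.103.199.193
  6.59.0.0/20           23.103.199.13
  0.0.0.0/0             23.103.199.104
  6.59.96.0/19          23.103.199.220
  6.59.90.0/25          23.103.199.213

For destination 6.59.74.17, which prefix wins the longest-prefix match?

Entries matching 6.59.74.17:
  0.0.0.0/0 (default, matches everything)
  6.0.0.0/10 (6.0.0.0 - 6.63.255.255)
  6.56.0.0/13 (6.56.0.0 - 6.63.255.255)
  6.56.0.0/14 (6.56.0.0 - 6.59.255.255)
Most specific is 6.56.0.0/14.

6.56.0.0/14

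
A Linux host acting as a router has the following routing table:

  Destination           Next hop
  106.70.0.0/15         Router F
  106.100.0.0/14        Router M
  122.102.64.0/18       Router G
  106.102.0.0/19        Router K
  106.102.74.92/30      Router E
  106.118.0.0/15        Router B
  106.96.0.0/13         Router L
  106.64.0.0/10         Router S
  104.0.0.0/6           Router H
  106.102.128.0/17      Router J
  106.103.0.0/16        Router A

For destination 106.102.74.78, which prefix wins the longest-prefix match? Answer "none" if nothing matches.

Entries matching 106.102.74.78:
  104.0.0.0/6 (104.0.0.0 - 107.255.255.255)
  106.64.0.0/10 (106.64.0.0 - 106.127.255.255)
  106.96.0.0/13 (106.96.0.0 - 106.103.255.255)
  106.100.0.0/14 (106.100.0.0 - 106.103.255.255)
Most specific is 106.100.0.0/14.

106.100.0.0/14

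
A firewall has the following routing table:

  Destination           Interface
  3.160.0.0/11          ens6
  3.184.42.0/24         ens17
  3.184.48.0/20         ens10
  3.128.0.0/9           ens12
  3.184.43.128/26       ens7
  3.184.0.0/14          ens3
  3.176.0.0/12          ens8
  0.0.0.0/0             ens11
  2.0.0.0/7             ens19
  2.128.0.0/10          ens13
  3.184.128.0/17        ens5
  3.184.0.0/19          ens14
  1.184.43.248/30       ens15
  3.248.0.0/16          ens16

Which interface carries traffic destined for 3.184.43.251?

ens3

Routes whose prefix contains 3.184.43.251:
  0.0.0.0/0 (default, matches everything) -> ens11
  2.0.0.0/7 (2.0.0.0 - 3.255.255.255) -> ens19
  3.128.0.0/9 (3.128.0.0 - 3.255.255.255) -> ens12
  3.160.0.0/11 (3.160.0.0 - 3.191.255.255) -> ens6
  3.176.0.0/12 (3.176.0.0 - 3.191.255.255) -> ens8
  3.184.0.0/14 (3.184.0.0 - 3.187.255.255) -> ens3
More-specific entries that do NOT match:
  1.184.43.248/30 (1.184.43.248 - 1.184.43.251) does not contain 3.184.43.251
  3.184.43.128/26 (3.184.43.128 - 3.184.43.191) does not contain 3.184.43.251
  3.184.42.0/24 (3.184.42.0 - 3.184.42.255) does not contain 3.184.43.251
  3.184.48.0/20 (3.184.48.0 - 3.184.63.255) does not contain 3.184.43.251
  3.184.0.0/19 (3.184.0.0 - 3.184.31.255) does not contain 3.184.43.251
  3.184.128.0/17 (3.184.128.0 - 3.184.255.255) does not contain 3.184.43.251
  3.248.0.0/16 (3.248.0.0 - 3.248.255.255) does not contain 3.184.43.251
Longest matching prefix is /14 -> interface ens3.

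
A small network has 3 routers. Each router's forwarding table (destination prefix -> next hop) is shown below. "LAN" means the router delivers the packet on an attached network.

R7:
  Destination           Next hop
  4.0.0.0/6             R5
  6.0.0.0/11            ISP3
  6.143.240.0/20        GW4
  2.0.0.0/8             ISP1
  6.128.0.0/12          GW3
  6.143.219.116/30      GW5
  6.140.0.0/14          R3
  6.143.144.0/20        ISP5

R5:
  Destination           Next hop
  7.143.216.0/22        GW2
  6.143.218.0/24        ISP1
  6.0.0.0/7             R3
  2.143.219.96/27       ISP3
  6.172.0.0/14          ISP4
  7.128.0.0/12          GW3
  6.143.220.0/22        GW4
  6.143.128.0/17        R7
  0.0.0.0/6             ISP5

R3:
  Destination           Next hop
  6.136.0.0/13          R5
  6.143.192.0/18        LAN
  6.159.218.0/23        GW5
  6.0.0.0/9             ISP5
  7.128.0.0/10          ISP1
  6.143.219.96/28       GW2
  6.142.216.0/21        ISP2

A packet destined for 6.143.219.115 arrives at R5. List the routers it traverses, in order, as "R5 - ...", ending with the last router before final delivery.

R5 - R7 - R3

At R5: longest match for 6.143.219.115 is 6.143.128.0/17 -> R7
At R7: longest match for 6.143.219.115 is 6.140.0.0/14 -> R3
At R3: longest match for 6.143.219.115 is 6.143.192.0/18 -> LAN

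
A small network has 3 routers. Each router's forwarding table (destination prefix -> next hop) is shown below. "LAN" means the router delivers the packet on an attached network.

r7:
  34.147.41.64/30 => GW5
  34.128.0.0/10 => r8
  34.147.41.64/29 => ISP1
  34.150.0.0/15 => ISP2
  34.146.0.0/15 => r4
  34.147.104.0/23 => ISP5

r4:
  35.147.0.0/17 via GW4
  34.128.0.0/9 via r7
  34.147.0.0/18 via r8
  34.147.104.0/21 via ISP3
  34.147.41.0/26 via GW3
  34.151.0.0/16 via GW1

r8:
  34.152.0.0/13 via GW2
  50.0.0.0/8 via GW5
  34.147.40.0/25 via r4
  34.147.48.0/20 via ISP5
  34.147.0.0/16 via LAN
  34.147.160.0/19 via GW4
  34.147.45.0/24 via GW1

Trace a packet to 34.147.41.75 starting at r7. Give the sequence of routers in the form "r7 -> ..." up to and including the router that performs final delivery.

r7 -> r4 -> r8

At r7: longest match for 34.147.41.75 is 34.146.0.0/15 -> r4
At r4: longest match for 34.147.41.75 is 34.147.0.0/18 -> r8
At r8: longest match for 34.147.41.75 is 34.147.0.0/16 -> LAN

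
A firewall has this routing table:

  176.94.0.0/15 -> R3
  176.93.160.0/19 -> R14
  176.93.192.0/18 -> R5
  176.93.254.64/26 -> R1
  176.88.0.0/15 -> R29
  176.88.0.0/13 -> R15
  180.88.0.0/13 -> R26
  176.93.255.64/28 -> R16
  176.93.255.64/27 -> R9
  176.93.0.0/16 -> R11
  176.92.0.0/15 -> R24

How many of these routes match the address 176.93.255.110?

4

Prefixes containing 176.93.255.110:
  176.88.0.0/13 (176.88.0.0 - 176.95.255.255)
  176.92.0.0/15 (176.92.0.0 - 176.93.255.255)
  176.93.0.0/16 (176.93.0.0 - 176.93.255.255)
  176.93.192.0/18 (176.93.192.0 - 176.93.255.255)
Total matching entries: 4.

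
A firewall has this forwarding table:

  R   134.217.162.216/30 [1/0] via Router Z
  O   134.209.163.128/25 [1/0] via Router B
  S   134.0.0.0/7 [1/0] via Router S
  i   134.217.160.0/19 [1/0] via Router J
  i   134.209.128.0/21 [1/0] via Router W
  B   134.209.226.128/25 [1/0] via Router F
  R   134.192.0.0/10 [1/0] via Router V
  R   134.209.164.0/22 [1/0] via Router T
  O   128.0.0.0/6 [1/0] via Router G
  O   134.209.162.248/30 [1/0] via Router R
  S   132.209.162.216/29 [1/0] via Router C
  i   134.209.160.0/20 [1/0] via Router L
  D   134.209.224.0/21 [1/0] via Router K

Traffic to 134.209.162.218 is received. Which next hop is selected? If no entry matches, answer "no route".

Routes whose prefix contains 134.209.162.218:
  134.0.0.0/7 (134.0.0.0 - 135.255.255.255) -> Router S
  134.192.0.0/10 (134.192.0.0 - 134.255.255.255) -> Router V
  134.209.160.0/20 (134.209.160.0 - 134.209.175.255) -> Router L
More-specific entries that do NOT match:
  134.217.162.216/30 (134.217.162.216 - 134.217.162.219) does not contain 134.209.162.218
  134.209.162.248/30 (134.209.162.248 - 134.209.162.251) does not contain 134.209.162.218
  132.209.162.216/29 (132.209.162.216 - 132.209.162.223) does not contain 134.209.162.218
  134.209.163.128/25 (134.209.163.128 - 134.209.163.255) does not contain 134.209.162.218
  134.209.226.128/25 (134.209.226.128 - 134.209.226.255) does not contain 134.209.162.218
  134.209.164.0/22 (134.209.164.0 - 134.209.167.255) does not contain 134.209.162.218
  134.209.128.0/21 (134.209.128.0 - 134.209.135.255) does not contain 134.209.162.218
  134.209.224.0/21 (134.209.224.0 - 134.209.231.255) does not contain 134.209.162.218
Longest matching prefix is /20 -> next hop Router L.

Router L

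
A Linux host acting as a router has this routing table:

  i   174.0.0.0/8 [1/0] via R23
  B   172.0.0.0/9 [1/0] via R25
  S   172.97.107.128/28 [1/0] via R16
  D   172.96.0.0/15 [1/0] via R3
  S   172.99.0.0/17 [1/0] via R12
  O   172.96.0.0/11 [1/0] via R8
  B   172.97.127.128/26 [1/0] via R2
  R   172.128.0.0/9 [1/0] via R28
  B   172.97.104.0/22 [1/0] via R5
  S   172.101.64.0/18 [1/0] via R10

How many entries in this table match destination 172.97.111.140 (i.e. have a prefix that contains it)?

3

Prefixes containing 172.97.111.140:
  172.0.0.0/9 (172.0.0.0 - 172.127.255.255)
  172.96.0.0/11 (172.96.0.0 - 172.127.255.255)
  172.96.0.0/15 (172.96.0.0 - 172.97.255.255)
Total matching entries: 3.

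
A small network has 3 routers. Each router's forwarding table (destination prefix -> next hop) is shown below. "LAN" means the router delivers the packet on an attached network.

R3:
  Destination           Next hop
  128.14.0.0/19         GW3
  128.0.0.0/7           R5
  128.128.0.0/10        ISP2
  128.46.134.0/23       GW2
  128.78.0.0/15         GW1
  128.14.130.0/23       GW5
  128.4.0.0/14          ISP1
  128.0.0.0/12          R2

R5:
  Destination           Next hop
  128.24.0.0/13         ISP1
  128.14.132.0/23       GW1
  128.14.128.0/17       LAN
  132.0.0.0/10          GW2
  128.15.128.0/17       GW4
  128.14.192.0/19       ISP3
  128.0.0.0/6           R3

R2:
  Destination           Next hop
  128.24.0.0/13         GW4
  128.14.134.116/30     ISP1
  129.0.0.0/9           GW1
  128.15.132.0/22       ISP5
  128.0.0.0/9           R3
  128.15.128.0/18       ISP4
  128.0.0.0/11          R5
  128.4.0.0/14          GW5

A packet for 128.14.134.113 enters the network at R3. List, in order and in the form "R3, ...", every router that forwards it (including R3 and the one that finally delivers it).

At R3: longest match for 128.14.134.113 is 128.0.0.0/12 -> R2
At R2: longest match for 128.14.134.113 is 128.0.0.0/11 -> R5
At R5: longest match for 128.14.134.113 is 128.14.128.0/17 -> LAN

R3, R2, R5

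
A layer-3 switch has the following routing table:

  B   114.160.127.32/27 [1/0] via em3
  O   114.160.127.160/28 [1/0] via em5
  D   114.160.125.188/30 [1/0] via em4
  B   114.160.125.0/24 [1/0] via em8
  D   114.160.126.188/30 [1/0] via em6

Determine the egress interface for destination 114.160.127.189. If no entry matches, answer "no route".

No entry's prefix contains 114.160.127.189; there is no default route.

no route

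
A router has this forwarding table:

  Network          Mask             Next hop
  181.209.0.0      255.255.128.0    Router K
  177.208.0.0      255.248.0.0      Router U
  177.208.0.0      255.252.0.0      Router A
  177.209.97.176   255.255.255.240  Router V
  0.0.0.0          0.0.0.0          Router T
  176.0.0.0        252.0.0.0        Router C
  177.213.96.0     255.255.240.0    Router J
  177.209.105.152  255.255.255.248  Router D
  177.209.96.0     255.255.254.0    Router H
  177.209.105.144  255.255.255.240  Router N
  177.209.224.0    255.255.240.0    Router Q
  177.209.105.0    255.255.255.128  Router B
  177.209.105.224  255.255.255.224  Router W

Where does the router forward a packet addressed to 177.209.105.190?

Router A

Routes whose prefix contains 177.209.105.190:
  0.0.0.0/0 (default, matches everything) -> Router T
  176.0.0.0/6 (176.0.0.0 - 179.255.255.255) -> Router C
  177.208.0.0/13 (177.208.0.0 - 177.215.255.255) -> Router U
  177.208.0.0/14 (177.208.0.0 - 177.211.255.255) -> Router A
More-specific entries that do NOT match:
  177.209.105.152/29 (177.209.105.152 - 177.209.105.159) does not contain 177.209.105.190
  177.209.97.176/28 (177.209.97.176 - 177.209.97.191) does not contain 177.209.105.190
  177.209.105.144/28 (177.209.105.144 - 177.209.105.159) does not contain 177.209.105.190
  177.209.105.224/27 (177.209.105.224 - 177.209.105.255) does not contain 177.209.105.190
  177.209.105.0/25 (177.209.105.0 - 177.209.105.127) does not contain 177.209.105.190
  177.209.96.0/23 (177.209.96.0 - 177.209.97.255) does not contain 177.209.105.190
  177.213.96.0/20 (177.213.96.0 - 177.213.111.255) does not contain 177.209.105.190
  177.209.224.0/20 (177.209.224.0 - 177.209.239.255) does not contain 177.209.105.190
  181.209.0.0/17 (181.209.0.0 - 181.209.127.255) does not contain 177.209.105.190
Longest matching prefix is /14 -> next hop Router A.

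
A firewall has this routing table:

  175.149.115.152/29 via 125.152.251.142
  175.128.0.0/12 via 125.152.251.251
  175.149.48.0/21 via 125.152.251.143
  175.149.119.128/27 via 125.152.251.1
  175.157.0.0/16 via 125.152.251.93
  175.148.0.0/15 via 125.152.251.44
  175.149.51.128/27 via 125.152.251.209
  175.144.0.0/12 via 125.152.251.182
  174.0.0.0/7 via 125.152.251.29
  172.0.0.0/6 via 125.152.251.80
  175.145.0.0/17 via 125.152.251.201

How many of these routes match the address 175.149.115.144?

Prefixes containing 175.149.115.144:
  172.0.0.0/6 (172.0.0.0 - 175.255.255.255)
  174.0.0.0/7 (174.0.0.0 - 175.255.255.255)
  175.144.0.0/12 (175.144.0.0 - 175.159.255.255)
  175.148.0.0/15 (175.148.0.0 - 175.149.255.255)
Total matching entries: 4.

4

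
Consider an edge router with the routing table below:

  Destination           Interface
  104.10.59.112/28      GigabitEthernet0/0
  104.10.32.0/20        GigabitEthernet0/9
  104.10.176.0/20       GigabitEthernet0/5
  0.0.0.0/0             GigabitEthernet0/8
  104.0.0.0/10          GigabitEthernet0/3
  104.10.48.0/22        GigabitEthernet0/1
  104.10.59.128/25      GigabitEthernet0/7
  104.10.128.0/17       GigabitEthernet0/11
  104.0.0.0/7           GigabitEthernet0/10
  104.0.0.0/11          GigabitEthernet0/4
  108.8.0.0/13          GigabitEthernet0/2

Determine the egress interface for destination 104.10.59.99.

GigabitEthernet0/4

Routes whose prefix contains 104.10.59.99:
  0.0.0.0/0 (default, matches everything) -> GigabitEthernet0/8
  104.0.0.0/7 (104.0.0.0 - 105.255.255.255) -> GigabitEthernet0/10
  104.0.0.0/10 (104.0.0.0 - 104.63.255.255) -> GigabitEthernet0/3
  104.0.0.0/11 (104.0.0.0 - 104.31.255.255) -> GigabitEthernet0/4
More-specific entries that do NOT match:
  104.10.59.112/28 (104.10.59.112 - 104.10.59.127) does not contain 104.10.59.99
  104.10.59.128/25 (104.10.59.128 - 104.10.59.255) does not contain 104.10.59.99
  104.10.48.0/22 (104.10.48.0 - 104.10.51.255) does not contain 104.10.59.99
  104.10.32.0/20 (104.10.32.0 - 104.10.47.255) does not contain 104.10.59.99
  104.10.176.0/20 (104.10.176.0 - 104.10.191.255) does not contain 104.10.59.99
  104.10.128.0/17 (104.10.128.0 - 104.10.255.255) does not contain 104.10.59.99
  108.8.0.0/13 (108.8.0.0 - 108.15.255.255) does not contain 104.10.59.99
Longest matching prefix is /11 -> interface GigabitEthernet0/4.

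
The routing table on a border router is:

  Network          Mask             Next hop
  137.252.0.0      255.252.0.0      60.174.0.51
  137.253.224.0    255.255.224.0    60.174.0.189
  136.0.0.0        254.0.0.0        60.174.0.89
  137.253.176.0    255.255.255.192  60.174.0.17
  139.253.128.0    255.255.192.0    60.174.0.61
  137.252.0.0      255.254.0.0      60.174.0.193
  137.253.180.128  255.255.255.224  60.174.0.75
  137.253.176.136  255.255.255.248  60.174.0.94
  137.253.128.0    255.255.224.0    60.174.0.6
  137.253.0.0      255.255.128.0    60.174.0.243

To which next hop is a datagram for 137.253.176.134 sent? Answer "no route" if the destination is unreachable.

Routes whose prefix contains 137.253.176.134:
  136.0.0.0/7 (136.0.0.0 - 137.255.255.255) -> 60.174.0.89
  137.252.0.0/14 (137.252.0.0 - 137.255.255.255) -> 60.174.0.51
  137.252.0.0/15 (137.252.0.0 - 137.253.255.255) -> 60.174.0.193
More-specific entries that do NOT match:
  137.253.176.136/29 (137.253.176.136 - 137.253.176.143) does not contain 137.253.176.134
  137.253.180.128/27 (137.253.180.128 - 137.253.180.159) does not contain 137.253.176.134
  137.253.176.0/26 (137.253.176.0 - 137.253.176.63) does not contain 137.253.176.134
  137.253.224.0/19 (137.253.224.0 - 137.253.255.255) does not contain 137.253.176.134
  137.253.128.0/19 (137.253.128.0 - 137.253.159.255) does not contain 137.253.176.134
  139.253.128.0/18 (139.253.128.0 - 139.253.191.255) does not contain 137.253.176.134
  137.253.0.0/17 (137.253.0.0 - 137.253.127.255) does not contain 137.253.176.134
Longest matching prefix is /15 -> next hop 60.174.0.193.

60.174.0.193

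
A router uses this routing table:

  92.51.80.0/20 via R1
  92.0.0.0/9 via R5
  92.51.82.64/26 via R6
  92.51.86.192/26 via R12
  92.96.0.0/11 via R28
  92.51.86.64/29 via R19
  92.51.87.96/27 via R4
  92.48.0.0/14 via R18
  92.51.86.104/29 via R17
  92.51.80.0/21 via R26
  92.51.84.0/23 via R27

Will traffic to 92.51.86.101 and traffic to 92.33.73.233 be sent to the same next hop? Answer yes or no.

92.51.86.101: longest match 92.51.80.0/21 -> R26
92.33.73.233: longest match 92.0.0.0/9 -> R5

no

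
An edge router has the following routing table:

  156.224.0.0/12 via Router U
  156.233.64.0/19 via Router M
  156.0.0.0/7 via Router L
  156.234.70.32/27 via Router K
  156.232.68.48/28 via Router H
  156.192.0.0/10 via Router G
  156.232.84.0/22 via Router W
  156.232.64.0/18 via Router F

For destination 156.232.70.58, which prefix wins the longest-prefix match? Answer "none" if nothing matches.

Entries matching 156.232.70.58:
  156.0.0.0/7 (156.0.0.0 - 157.255.255.255)
  156.192.0.0/10 (156.192.0.0 - 156.255.255.255)
  156.224.0.0/12 (156.224.0.0 - 156.239.255.255)
  156.232.64.0/18 (156.232.64.0 - 156.232.127.255)
Most specific is 156.232.64.0/18.

156.232.64.0/18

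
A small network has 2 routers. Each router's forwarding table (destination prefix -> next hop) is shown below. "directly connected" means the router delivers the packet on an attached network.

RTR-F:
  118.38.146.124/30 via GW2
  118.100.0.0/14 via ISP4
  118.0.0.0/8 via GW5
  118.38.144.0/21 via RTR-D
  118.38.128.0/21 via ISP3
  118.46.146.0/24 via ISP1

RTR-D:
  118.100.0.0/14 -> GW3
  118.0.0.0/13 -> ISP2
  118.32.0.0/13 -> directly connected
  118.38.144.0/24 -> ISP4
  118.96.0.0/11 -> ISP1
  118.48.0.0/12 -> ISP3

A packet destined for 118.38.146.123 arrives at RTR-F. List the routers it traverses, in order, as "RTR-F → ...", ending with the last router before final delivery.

RTR-F → RTR-D

At RTR-F: longest match for 118.38.146.123 is 118.38.144.0/21 -> RTR-D
At RTR-D: longest match for 118.38.146.123 is 118.32.0.0/13 -> directly connected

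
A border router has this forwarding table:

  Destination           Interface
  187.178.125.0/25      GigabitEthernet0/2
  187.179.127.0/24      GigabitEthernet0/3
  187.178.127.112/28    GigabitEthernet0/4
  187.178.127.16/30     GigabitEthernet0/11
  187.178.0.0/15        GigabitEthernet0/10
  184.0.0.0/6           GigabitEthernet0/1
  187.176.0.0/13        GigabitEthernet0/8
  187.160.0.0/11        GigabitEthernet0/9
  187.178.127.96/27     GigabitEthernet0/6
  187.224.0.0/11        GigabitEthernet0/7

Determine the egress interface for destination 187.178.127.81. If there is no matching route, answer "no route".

GigabitEthernet0/10

Routes whose prefix contains 187.178.127.81:
  184.0.0.0/6 (184.0.0.0 - 187.255.255.255) -> GigabitEthernet0/1
  187.160.0.0/11 (187.160.0.0 - 187.191.255.255) -> GigabitEthernet0/9
  187.176.0.0/13 (187.176.0.0 - 187.183.255.255) -> GigabitEthernet0/8
  187.178.0.0/15 (187.178.0.0 - 187.179.255.255) -> GigabitEthernet0/10
More-specific entries that do NOT match:
  187.178.127.16/30 (187.178.127.16 - 187.178.127.19) does not contain 187.178.127.81
  187.178.127.112/28 (187.178.127.112 - 187.178.127.127) does not contain 187.178.127.81
  187.178.127.96/27 (187.178.127.96 - 187.178.127.127) does not contain 187.178.127.81
  187.178.125.0/25 (187.178.125.0 - 187.178.125.127) does not contain 187.178.127.81
  187.179.127.0/24 (187.179.127.0 - 187.179.127.255) does not contain 187.178.127.81
Longest matching prefix is /15 -> interface GigabitEthernet0/10.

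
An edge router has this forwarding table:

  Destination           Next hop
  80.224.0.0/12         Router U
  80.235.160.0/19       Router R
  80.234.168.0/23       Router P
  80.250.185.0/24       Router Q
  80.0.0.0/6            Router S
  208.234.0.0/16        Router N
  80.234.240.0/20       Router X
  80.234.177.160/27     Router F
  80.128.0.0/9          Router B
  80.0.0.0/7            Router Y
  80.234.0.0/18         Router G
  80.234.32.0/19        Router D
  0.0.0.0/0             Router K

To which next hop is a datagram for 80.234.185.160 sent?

Router U

Routes whose prefix contains 80.234.185.160:
  0.0.0.0/0 (default, matches everything) -> Router K
  80.0.0.0/6 (80.0.0.0 - 83.255.255.255) -> Router S
  80.0.0.0/7 (80.0.0.0 - 81.255.255.255) -> Router Y
  80.128.0.0/9 (80.128.0.0 - 80.255.255.255) -> Router B
  80.224.0.0/12 (80.224.0.0 - 80.239.255.255) -> Router U
More-specific entries that do NOT match:
  80.234.177.160/27 (80.234.177.160 - 80.234.177.191) does not contain 80.234.185.160
  80.250.185.0/24 (80.250.185.0 - 80.250.185.255) does not contain 80.234.185.160
  80.234.168.0/23 (80.234.168.0 - 80.234.169.255) does not contain 80.234.185.160
  80.234.240.0/20 (80.234.240.0 - 80.234.255.255) does not contain 80.234.185.160
  80.235.160.0/19 (80.235.160.0 - 80.235.191.255) does not contain 80.234.185.160
  80.234.32.0/19 (80.234.32.0 - 80.234.63.255) does not contain 80.234.185.160
  80.234.0.0/18 (80.234.0.0 - 80.234.63.255) does not contain 80.234.185.160
  208.234.0.0/16 (208.234.0.0 - 208.234.255.255) does not contain 80.234.185.160
Longest matching prefix is /12 -> next hop Router U.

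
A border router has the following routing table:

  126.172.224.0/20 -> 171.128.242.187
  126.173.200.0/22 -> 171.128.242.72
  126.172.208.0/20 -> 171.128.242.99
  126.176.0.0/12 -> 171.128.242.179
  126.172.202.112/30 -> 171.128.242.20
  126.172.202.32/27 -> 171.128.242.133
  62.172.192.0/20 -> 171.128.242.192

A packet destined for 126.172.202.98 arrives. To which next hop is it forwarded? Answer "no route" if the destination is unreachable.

No entry's prefix contains 126.172.202.98; there is no default route.

no route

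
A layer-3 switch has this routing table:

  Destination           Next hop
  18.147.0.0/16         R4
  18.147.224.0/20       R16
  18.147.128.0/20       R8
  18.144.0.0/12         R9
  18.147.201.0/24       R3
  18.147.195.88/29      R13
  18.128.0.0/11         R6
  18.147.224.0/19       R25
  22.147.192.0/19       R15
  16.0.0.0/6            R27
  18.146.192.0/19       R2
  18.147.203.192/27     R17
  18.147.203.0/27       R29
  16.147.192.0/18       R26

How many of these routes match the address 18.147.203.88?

Prefixes containing 18.147.203.88:
  16.0.0.0/6 (16.0.0.0 - 19.255.255.255)
  18.128.0.0/11 (18.128.0.0 - 18.159.255.255)
  18.144.0.0/12 (18.144.0.0 - 18.159.255.255)
  18.147.0.0/16 (18.147.0.0 - 18.147.255.255)
Total matching entries: 4.

4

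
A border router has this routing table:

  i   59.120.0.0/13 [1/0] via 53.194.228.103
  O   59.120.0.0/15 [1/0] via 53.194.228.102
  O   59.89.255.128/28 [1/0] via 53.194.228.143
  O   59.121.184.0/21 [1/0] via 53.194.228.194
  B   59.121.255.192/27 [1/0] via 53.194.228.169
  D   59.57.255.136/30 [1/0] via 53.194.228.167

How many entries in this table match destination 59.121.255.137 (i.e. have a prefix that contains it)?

Prefixes containing 59.121.255.137:
  59.120.0.0/13 (59.120.0.0 - 59.127.255.255)
  59.120.0.0/15 (59.120.0.0 - 59.121.255.255)
Total matching entries: 2.

2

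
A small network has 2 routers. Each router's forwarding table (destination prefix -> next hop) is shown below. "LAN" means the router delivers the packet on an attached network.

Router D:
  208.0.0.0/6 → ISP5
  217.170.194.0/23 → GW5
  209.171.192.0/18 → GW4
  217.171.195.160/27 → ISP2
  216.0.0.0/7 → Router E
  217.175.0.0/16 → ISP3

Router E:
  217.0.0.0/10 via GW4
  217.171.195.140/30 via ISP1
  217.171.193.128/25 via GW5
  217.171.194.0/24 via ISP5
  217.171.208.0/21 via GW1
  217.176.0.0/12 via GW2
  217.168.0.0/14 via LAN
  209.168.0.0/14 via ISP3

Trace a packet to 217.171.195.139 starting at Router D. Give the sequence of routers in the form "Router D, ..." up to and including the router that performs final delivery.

At Router D: longest match for 217.171.195.139 is 216.0.0.0/7 -> Router E
At Router E: longest match for 217.171.195.139 is 217.168.0.0/14 -> LAN

Router D, Router E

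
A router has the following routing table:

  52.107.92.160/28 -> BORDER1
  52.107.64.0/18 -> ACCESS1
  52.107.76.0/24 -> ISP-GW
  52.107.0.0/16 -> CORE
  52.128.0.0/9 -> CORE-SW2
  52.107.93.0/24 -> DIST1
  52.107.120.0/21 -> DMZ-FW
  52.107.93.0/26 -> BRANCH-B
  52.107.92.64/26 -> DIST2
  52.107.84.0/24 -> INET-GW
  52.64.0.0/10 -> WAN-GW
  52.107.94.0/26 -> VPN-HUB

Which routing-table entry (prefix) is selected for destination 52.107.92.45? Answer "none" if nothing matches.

52.107.64.0/18

Entries matching 52.107.92.45:
  52.64.0.0/10 (52.64.0.0 - 52.127.255.255)
  52.107.0.0/16 (52.107.0.0 - 52.107.255.255)
  52.107.64.0/18 (52.107.64.0 - 52.107.127.255)
Most specific is 52.107.64.0/18.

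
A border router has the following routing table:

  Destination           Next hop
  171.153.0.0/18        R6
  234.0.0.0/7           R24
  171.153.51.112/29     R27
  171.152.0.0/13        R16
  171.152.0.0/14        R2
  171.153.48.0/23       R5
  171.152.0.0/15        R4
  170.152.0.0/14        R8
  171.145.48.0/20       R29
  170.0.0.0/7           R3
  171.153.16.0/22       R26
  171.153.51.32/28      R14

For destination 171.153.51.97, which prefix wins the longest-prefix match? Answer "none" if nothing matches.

171.153.0.0/18

Entries matching 171.153.51.97:
  170.0.0.0/7 (170.0.0.0 - 171.255.255.255)
  171.152.0.0/13 (171.152.0.0 - 171.159.255.255)
  171.152.0.0/14 (171.152.0.0 - 171.155.255.255)
  171.152.0.0/15 (171.152.0.0 - 171.153.255.255)
  171.153.0.0/18 (171.153.0.0 - 171.153.63.255)
Most specific is 171.153.0.0/18.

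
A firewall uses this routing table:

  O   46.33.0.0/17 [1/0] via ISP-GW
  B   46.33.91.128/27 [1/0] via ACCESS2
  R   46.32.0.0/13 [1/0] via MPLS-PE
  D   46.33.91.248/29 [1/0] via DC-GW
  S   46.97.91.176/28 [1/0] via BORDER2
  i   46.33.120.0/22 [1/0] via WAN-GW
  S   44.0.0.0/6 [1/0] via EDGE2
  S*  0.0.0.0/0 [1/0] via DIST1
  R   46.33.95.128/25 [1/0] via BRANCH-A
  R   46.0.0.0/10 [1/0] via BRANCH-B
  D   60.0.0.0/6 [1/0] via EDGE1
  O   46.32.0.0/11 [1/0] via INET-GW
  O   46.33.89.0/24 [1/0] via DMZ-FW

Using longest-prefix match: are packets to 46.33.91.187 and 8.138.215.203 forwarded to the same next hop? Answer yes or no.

46.33.91.187: longest match 46.33.0.0/17 -> ISP-GW
8.138.215.203: longest match 0.0.0.0/0 -> DIST1

no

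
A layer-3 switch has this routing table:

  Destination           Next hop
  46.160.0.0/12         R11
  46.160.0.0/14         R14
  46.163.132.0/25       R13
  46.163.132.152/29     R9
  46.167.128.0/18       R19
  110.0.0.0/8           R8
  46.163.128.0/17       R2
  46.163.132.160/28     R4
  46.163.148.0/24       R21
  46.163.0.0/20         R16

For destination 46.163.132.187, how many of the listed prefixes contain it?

3

Prefixes containing 46.163.132.187:
  46.160.0.0/12 (46.160.0.0 - 46.175.255.255)
  46.160.0.0/14 (46.160.0.0 - 46.163.255.255)
  46.163.128.0/17 (46.163.128.0 - 46.163.255.255)
Total matching entries: 3.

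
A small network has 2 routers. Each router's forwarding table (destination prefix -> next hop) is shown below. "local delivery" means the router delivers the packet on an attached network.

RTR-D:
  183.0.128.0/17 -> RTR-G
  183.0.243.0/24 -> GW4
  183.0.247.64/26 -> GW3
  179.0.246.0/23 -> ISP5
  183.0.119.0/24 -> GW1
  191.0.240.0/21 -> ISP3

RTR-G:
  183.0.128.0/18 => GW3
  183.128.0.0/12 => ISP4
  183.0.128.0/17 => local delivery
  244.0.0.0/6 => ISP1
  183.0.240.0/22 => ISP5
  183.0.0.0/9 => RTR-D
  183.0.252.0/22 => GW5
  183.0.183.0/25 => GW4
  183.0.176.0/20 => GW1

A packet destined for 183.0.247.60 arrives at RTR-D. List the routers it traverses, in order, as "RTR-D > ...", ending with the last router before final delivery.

At RTR-D: longest match for 183.0.247.60 is 183.0.128.0/17 -> RTR-G
At RTR-G: longest match for 183.0.247.60 is 183.0.128.0/17 -> local delivery

RTR-D > RTR-G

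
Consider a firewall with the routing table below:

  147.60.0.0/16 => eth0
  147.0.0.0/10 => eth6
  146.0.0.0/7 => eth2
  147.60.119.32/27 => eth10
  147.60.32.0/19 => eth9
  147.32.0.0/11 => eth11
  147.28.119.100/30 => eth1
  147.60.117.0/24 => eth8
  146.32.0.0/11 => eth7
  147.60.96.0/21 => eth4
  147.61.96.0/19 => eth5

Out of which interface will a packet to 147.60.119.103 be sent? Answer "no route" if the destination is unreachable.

Routes whose prefix contains 147.60.119.103:
  146.0.0.0/7 (146.0.0.0 - 147.255.255.255) -> eth2
  147.0.0.0/10 (147.0.0.0 - 147.63.255.255) -> eth6
  147.32.0.0/11 (147.32.0.0 - 147.63.255.255) -> eth11
  147.60.0.0/16 (147.60.0.0 - 147.60.255.255) -> eth0
More-specific entries that do NOT match:
  147.28.119.100/30 (147.28.119.100 - 147.28.119.103) does not contain 147.60.119.103
  147.60.119.32/27 (147.60.119.32 - 147.60.119.63) does not contain 147.60.119.103
  147.60.117.0/24 (147.60.117.0 - 147.60.117.255) does not contain 147.60.119.103
  147.60.96.0/21 (147.60.96.0 - 147.60.103.255) does not contain 147.60.119.103
  147.60.32.0/19 (147.60.32.0 - 147.60.63.255) does not contain 147.60.119.103
  147.61.96.0/19 (147.61.96.0 - 147.61.127.255) does not contain 147.60.119.103
Longest matching prefix is /16 -> interface eth0.

eth0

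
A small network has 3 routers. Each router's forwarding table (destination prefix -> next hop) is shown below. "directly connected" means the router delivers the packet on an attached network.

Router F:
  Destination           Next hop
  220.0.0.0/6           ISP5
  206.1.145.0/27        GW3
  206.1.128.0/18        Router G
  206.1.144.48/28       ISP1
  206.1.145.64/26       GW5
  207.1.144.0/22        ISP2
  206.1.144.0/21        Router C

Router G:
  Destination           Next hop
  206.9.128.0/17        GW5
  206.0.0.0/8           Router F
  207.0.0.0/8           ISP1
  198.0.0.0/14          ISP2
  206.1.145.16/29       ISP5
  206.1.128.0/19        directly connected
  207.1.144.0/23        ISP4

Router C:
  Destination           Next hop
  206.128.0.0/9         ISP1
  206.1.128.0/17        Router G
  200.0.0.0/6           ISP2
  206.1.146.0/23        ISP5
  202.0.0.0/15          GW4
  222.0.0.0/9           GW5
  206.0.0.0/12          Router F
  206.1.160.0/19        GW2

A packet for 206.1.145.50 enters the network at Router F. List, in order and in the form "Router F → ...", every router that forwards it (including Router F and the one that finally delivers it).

Router F → Router C → Router G

At Router F: longest match for 206.1.145.50 is 206.1.144.0/21 -> Router C
At Router C: longest match for 206.1.145.50 is 206.1.128.0/17 -> Router G
At Router G: longest match for 206.1.145.50 is 206.1.128.0/19 -> directly connected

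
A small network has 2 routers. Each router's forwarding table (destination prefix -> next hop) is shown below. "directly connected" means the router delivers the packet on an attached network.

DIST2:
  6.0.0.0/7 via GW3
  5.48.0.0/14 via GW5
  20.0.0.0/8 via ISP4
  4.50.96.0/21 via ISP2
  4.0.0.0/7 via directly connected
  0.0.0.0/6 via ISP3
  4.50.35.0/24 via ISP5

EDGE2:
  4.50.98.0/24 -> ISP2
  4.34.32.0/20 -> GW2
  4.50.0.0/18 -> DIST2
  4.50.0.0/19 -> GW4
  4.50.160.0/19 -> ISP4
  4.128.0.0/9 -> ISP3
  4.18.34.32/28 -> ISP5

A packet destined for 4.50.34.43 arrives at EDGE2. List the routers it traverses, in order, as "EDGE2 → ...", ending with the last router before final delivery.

EDGE2 → DIST2

At EDGE2: longest match for 4.50.34.43 is 4.50.0.0/18 -> DIST2
At DIST2: longest match for 4.50.34.43 is 4.0.0.0/7 -> directly connected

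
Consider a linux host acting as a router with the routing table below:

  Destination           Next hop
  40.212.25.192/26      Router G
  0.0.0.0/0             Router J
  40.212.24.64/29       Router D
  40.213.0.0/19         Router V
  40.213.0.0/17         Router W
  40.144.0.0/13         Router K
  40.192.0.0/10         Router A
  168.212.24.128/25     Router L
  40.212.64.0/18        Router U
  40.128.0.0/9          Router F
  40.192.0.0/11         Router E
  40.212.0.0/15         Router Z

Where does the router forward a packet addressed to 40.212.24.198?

Routes whose prefix contains 40.212.24.198:
  0.0.0.0/0 (default, matches everything) -> Router J
  40.128.0.0/9 (40.128.0.0 - 40.255.255.255) -> Router F
  40.192.0.0/10 (40.192.0.0 - 40.255.255.255) -> Router A
  40.192.0.0/11 (40.192.0.0 - 40.223.255.255) -> Router E
  40.212.0.0/15 (40.212.0.0 - 40.213.255.255) -> Router Z
More-specific entries that do NOT match:
  40.212.24.64/29 (40.212.24.64 - 40.212.24.71) does not contain 40.212.24.198
  40.212.25.192/26 (40.212.25.192 - 40.212.25.255) does not contain 40.212.24.198
  168.212.24.128/25 (168.212.24.128 - 168.212.24.255) does not contain 40.212.24.198
  40.213.0.0/19 (40.213.0.0 - 40.213.31.255) does not contain 40.212.24.198
  40.212.64.0/18 (40.212.64.0 - 40.212.127.255) does not contain 40.212.24.198
  40.213.0.0/17 (40.213.0.0 - 40.213.127.255) does not contain 40.212.24.198
Longest matching prefix is /15 -> next hop Router Z.

Router Z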